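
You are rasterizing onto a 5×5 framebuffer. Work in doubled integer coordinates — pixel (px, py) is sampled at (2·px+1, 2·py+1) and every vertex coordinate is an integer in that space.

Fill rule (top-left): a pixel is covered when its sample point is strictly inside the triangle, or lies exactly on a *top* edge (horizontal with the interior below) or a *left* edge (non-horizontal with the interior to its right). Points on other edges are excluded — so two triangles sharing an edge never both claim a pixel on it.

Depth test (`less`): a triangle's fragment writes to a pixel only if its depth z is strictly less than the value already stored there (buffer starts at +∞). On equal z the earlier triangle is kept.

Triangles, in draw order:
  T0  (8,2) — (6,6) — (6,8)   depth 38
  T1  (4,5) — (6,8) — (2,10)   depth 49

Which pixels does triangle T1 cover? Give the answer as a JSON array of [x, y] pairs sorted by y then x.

T0:
  2·area = 4  (B↔C swapped to make it positive)
  edge (8, 2)→(6, 8): d=(-2,6) right/bottom  bias=-1
  edge (6, 8)→(6, 6): d=(0,-2) top-left  bias=+0
  edge (6, 6)→(8, 2): d=(2,-4) top-left  bias=+0
    (3,2)@(7, 5): e=[0,2,2] → ·  [on edge]
  covered (0 px):
    · · · · ·
    · · · · ·
    · · · · ·
    · · · · ·
    · · · · ·
T1:
  2·area = 16
  edge (4, 5)→(6, 8): d=(2,3) right/bottom  bias=-1
  edge (6, 8)→(2, 10): d=(-4,2) right/bottom  bias=-1
  edge (2, 10)→(4, 5): d=(2,-5) top-left  bias=+0
    (2,3)@(5, 7): e=[1,6,9] → █
    (3,3)@(7, 7): e=[-5,2,19] → ·
    (1,4)@(3, 9): e=[11,2,3] → █
    (2,4)@(5, 9): e=[5,-2,13] → ·
  covered (2 px):
    · · · · ·
    · · · · ·
    · · · · ·
    · · █ · ·
    · █ · · ·

Answer: [[2,3],[1,4]]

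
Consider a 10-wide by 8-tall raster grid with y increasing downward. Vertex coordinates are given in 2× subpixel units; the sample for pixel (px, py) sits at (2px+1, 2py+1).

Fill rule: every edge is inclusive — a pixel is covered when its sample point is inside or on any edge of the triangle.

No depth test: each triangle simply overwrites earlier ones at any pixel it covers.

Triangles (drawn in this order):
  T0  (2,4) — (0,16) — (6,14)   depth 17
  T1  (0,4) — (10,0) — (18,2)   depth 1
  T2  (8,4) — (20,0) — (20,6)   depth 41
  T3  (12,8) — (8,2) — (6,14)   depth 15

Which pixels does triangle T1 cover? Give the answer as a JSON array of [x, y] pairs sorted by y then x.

T0:
  2·area = 68  (B↔C swapped to make it positive)
  edge (2, 4)→(6, 14): d=(4,10) inclusive
  edge (6, 14)→(0, 16): d=(-6,2) inclusive
  edge (0, 16)→(2, 4): d=(2,-12) inclusive
    (1,3)@(3, 7): e=[2,48,18] → #
    (2,3)@(5, 7): e=[-18,44,42] → ·
    (1,4)@(3, 9): e=[10,36,22] → #
    (2,4)@(5, 9): e=[-10,32,46] → ·
    (0,5)@(1, 11): e=[38,28,2] → #
    (2,5)@(5, 11): e=[-2,20,50] → ·
    (7,5)@(15, 11): e=[-102,0,170] → ·  [on edge]
    (0,6)@(1, 13): e=[46,16,6] → #
    (2,6)@(5, 13): e=[6,8,54] → #
    (3,6)@(7, 13): e=[-14,4,78] → ·
    (4,6)@(9, 13): e=[-34,0,102] → ·  [on edge]
    (0,7)@(1, 15): e=[54,4,10] → #
    (1,7)@(3, 15): e=[34,0,34] → #  [on edge]
  covered (9 px):
    · · · · · · · · · ·
    · · · · · · · · · ·
    · · · · · · · · · ·
    · # · · · · · · · ·
    · # · · · · · · · ·
    # # · · · · · · · ·
    # # # · · · · · · ·
    # # · · · · · · · ·
T1:
  2·area = 52
  edge (0, 4)→(10, 0): d=(10,-4) inclusive
  edge (10, 0)→(18, 2): d=(8,2) inclusive
  edge (18, 2)→(0, 4): d=(-18,2) inclusive
    (4,0)@(9, 1): e=[6,10,36] → #
    (5,0)@(11, 1): e=[14,6,32] → #
    (6,0)@(13, 1): e=[22,2,28] → #
    (7,0)@(15, 1): e=[30,-2,24] → ·
    (1,1)@(3, 3): e=[2,38,12] → #
    (2,1)@(5, 3): e=[10,34,8] → #
    (3,1)@(7, 3): e=[18,30,4] → #
    (4,1)@(9, 3): e=[26,26,0] → #  [on edge]
    (5,1)@(11, 3): e=[34,22,-4] → ·
    (6,1)@(13, 3): e=[42,18,-8] → ·
    (1,2)@(3, 5): e=[22,54,-24] → ·
    (2,2)@(5, 5): e=[30,50,-28] → ·
  covered (7 px):
    · · · · # # # · · ·
    · # # # # · · · · ·
    · · · · · · · · · ·
    · · · · · · · · · ·
    · · · · · · · · · ·
    · · · · · · · · · ·
    · · · · · · · · · ·
    · · · · · · · · · ·
T2:
  2·area = 72
  edge (8, 4)→(20, 0): d=(12,-4) inclusive
  edge (20, 0)→(20, 6): d=(0,6) inclusive
  edge (20, 6)→(8, 4): d=(-12,-2) inclusive
    (8,0)@(17, 1): e=[0,18,54] → #  [on edge]
    (9,0)@(19, 1): e=[8,6,58] → #
    (5,1)@(11, 3): e=[0,54,18] → #  [on edge]
    (6,1)@(13, 3): e=[8,42,22] → #
    (7,1)@(15, 3): e=[16,30,26] → #
    (2,2)@(5, 5): e=[0,90,-18] → ·  [on edge]
    (5,2)@(11, 5): e=[24,54,-6] → ·
    (6,2)@(13, 5): e=[32,42,-2] → ·
    (7,2)@(15, 5): e=[40,30,2] → #
    (7,3)@(15, 7): e=[64,30,-22] → ·
    (8,3)@(17, 7): e=[72,18,-18] → ·
    (9,3)@(19, 7): e=[80,6,-14] → ·
  covered (10 px):
    · · · · · · · · # #
    · · · · · # # # # #
    · · · · · · · # # #
    · · · · · · · · · ·
    · · · · · · · · · ·
    · · · · · · · · · ·
    · · · · · · · · · ·
    · · · · · · · · · ·
T3:
  2·area = 60  (B↔C swapped to make it positive)
  edge (12, 8)→(6, 14): d=(-6,6) inclusive
  edge (6, 14)→(8, 2): d=(2,-12) inclusive
  edge (8, 2)→(12, 8): d=(4,6) inclusive
    (9,0)@(19, 1): e=[0,130,-70] → ·  [on edge]
    (8,1)@(17, 3): e=[0,110,-50] → ·  [on edge]
    (4,2)@(9, 5): e=[36,18,6] → #
    (5,2)@(11, 5): e=[24,42,-6] → ·
    (7,2)@(15, 5): e=[0,90,-30] → ·  [on edge]
    (4,3)@(9, 7): e=[24,22,14] → #
    (5,3)@(11, 7): e=[12,46,2] → #
    (6,3)@(13, 7): e=[0,70,-10] → ·  [on edge]
    (3,4)@(7, 9): e=[24,2,34] → #
    (5,4)@(11, 9): e=[0,50,10] → #  [on edge]
    (6,4)@(13, 9): e=[-12,74,-2] → ·
    (3,5)@(7, 11): e=[12,6,42] → #
    (4,5)@(9, 11): e=[0,30,30] → #  [on edge]
    (3,6)@(7, 13): e=[0,10,50] → #  [on edge]
    (2,7)@(5, 15): e=[0,-10,70] → ·  [on edge]
  covered (9 px):
    · · · · · · · · · ·
    · · · · · · · · · ·
    · · · · # · · · · ·
    · · · · # # · · · ·
    · · · # # # · · · ·
    · · · # # · · · · ·
    · · · # · · · · · ·
    · · · · · · · · · ·

Answer: [[4,0],[5,0],[6,0],[1,1],[2,1],[3,1],[4,1]]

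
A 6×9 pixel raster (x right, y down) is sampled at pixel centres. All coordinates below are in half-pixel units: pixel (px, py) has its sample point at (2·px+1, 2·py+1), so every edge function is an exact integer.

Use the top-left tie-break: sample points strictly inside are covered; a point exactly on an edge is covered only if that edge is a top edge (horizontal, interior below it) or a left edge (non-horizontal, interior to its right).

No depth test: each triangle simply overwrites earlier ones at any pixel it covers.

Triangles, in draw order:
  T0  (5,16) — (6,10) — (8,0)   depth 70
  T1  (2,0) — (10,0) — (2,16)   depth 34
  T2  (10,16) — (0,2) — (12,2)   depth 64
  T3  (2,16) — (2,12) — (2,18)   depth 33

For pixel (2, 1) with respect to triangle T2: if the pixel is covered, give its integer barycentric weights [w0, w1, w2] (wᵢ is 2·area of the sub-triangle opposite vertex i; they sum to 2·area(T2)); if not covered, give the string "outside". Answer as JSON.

T0:
  2·area = 2
  edge (5, 16)→(6, 10): d=(1,-6) top-left  bias=+0
  edge (6, 10)→(8, 0): d=(2,-10) top-left  bias=+0
  edge (8, 0)→(5, 16): d=(-3,16) right/bottom  bias=-1
    (3,2)@(7, 5): e=[1,0,1] → █  [on edge]
    (4,2)@(9, 5): e=[13,20,-31] → ·
    (3,3)@(7, 7): e=[3,4,-5] → ·
    (2,7)@(5, 15): e=[-1,0,3] → ·  [on edge]
  covered (1 px):
    · · · · · ·
    · · · · · ·
    · · · █ · ·
    · · · · · ·
    · · · · · ·
    · · · · · ·
    · · · · · ·
    · · · · · ·
    · · · · · ·
T1:
  2·area = 128
  edge (2, 0)→(10, 0): d=(8,0) top-left  bias=+0
  edge (10, 0)→(2, 16): d=(-8,16) right/bottom  bias=-1
  edge (2, 16)→(2, 0): d=(0,-16) top-left  bias=+0
    (1,0)@(3, 1): e=[8,104,16] → █
    (2,0)@(5, 1): e=[8,72,48] → █
    (3,0)@(7, 1): e=[8,40,80] → █
    (4,0)@(9, 1): e=[8,8,112] → █
    (5,0)@(11, 1): e=[8,-24,144] → ·
    (1,1)@(3, 3): e=[24,88,16] → █
    (4,1)@(9, 3): e=[24,-8,112] → ·
    (1,2)@(3, 5): e=[40,72,16] → █
    (4,2)@(9, 5): e=[40,-24,112] → ·
    (1,3)@(3, 7): e=[56,56,16] → █
    (3,3)@(7, 7): e=[56,-8,80] → ·
    (1,4)@(3, 9): e=[72,40,16] → █
  covered (16 px):
    · █ █ █ █ ·
    · █ █ █ · ·
    · █ █ █ · ·
    · █ █ · · ·
    · █ █ · · ·
    · █ · · · ·
    · █ · · · ·
    · · · · · ·
    · · · · · ·
T2:
  2·area = 168
  edge (10, 16)→(0, 2): d=(-10,-14) top-left  bias=+0
  edge (0, 2)→(12, 2): d=(12,0) top-left  bias=+0
  edge (12, 2)→(10, 16): d=(-2,14) right/bottom  bias=-1
    (0,1)@(1, 3): e=[4,12,152] → █
    (1,1)@(3, 3): e=[32,12,124] → █
    (2,1)@(5, 3): e=[60,12,96] → █
    (3,1)@(7, 3): e=[88,12,68] → █
    (4,1)@(9, 3): e=[116,12,40] → █
    (5,1)@(11, 3): e=[144,12,12] → █
    (0,2)@(1, 5): e=[-16,36,148] → ·
    (1,2)@(3, 5): e=[12,36,120] → █
    (1,3)@(3, 7): e=[-8,60,116] → ·
    (2,3)@(5, 7): e=[20,60,88] → █
    (2,4)@(5, 9): e=[0,84,84] → █  [on edge]
    (5,4)@(11, 9): e=[84,84,0] → ·  [on edge]
  covered (21 px):
    · · · · · ·
    █ █ █ █ █ █
    · █ █ █ █ █
    · · █ █ █ █
    · · █ █ █ ·
    · · · █ █ ·
    · · · · █ ·
    · · · · · ·
    · · · · · ·
T3:
  degenerate (2·area = 0) — covers nothing

Final: [12,96,60]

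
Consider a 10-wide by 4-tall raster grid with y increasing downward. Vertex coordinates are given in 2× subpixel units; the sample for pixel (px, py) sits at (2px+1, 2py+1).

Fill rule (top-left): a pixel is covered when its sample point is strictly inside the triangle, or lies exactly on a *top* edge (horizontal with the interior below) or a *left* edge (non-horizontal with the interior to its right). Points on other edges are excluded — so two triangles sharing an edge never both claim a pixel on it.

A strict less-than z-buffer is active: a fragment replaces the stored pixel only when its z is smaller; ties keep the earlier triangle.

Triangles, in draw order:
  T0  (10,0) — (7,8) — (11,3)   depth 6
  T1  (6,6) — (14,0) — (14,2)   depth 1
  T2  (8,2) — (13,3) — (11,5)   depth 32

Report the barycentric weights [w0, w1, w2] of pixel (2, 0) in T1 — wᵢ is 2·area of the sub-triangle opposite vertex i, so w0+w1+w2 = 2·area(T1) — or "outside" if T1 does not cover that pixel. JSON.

T0:
  2·area = 17  (B↔C swapped to make it positive)
  edge (10, 0)→(11, 3): d=(1,3) right/bottom  bias=-1
  edge (11, 3)→(7, 8): d=(-4,5) right/bottom  bias=-1
  edge (7, 8)→(10, 0): d=(3,-8) top-left  bias=+0
    (4,1)@(9, 3): e=[6,10,1] → █
    (5,1)@(11, 3): e=[0,0,17] → ·  [on edge]
    (4,2)@(9, 5): e=[8,2,7] → █
    (5,2)@(11, 5): e=[2,-8,23] → ·
    (4,3)@(9, 7): e=[10,-6,13] → ·
  covered (2 px):
    · · · · · · · · · ·
    · · · · █ · · · · ·
    · · · · █ · · · · ·
    · · · · · · · · · ·
T1:
  2·area = 16
  edge (6, 6)→(14, 0): d=(8,-6) top-left  bias=+0
  edge (14, 0)→(14, 2): d=(0,2) right/bottom  bias=-1
  edge (14, 2)→(6, 6): d=(-8,4) right/bottom  bias=-1
    (6,0)@(13, 1): e=[2,2,12] → █
    (7,0)@(15, 1): e=[14,-2,4] → ·
    (5,1)@(11, 3): e=[6,6,4] → █
    (6,1)@(13, 3): e=[18,2,-4] → ·
    (5,2)@(11, 5): e=[22,6,-12] → ·
  covered (2 px):
    · · · · · · █ · · ·
    · · · · · █ · · · ·
    · · · · · · · · · ·
    · · · · · · · · · ·
T2:
  2·area = 12
  edge (8, 2)→(13, 3): d=(5,1) right/bottom  bias=-1
  edge (13, 3)→(11, 5): d=(-2,2) right/bottom  bias=-1
  edge (11, 5)→(8, 2): d=(-3,-3) top-left  bias=+0
    (1,0)@(3, 1): e=[0,24,-12] → ·  [on edge]
    (3,0)@(7, 1): e=[-4,16,0] → ·  [on edge]
    (7,0)@(15, 1): e=[-12,0,24] → ·  [on edge]
    (4,1)@(9, 3): e=[4,8,0] → █  [on edge]
    (5,1)@(11, 3): e=[2,4,6] → █
    (6,1)@(13, 3): e=[0,0,12] → ·  [on edge]
    (4,2)@(9, 5): e=[14,4,-6] → ·
    (5,2)@(11, 5): e=[12,0,0] → ·  [on edge]
    (4,3)@(9, 7): e=[24,0,-12] → ·  [on edge]
    (6,3)@(13, 7): e=[20,-8,0] → ·  [on edge]
  covered (2 px):
    · · · · · · · · · ·
    · · · · █ █ · · · ·
    · · · · · · · · · ·
    · · · · · · · · · ·

Result: "outside"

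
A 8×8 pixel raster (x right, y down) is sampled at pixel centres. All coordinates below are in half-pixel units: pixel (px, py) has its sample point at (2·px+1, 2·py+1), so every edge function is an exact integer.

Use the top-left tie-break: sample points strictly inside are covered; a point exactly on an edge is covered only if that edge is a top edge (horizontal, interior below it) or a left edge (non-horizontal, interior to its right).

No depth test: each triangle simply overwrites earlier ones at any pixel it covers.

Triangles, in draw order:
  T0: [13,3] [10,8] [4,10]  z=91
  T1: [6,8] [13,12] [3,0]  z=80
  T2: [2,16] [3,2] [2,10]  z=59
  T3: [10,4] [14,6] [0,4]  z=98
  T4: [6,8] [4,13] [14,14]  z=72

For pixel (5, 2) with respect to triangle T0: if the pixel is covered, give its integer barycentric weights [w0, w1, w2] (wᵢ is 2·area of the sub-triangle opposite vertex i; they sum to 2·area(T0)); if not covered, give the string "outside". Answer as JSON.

T0:
  2·area = 24
  edge (13, 3)→(10, 8): d=(-3,5) right/bottom  bias=-1
  edge (10, 8)→(4, 10): d=(-6,2) right/bottom  bias=-1
  edge (4, 10)→(13, 3): d=(9,-7) top-left  bias=+0
    (6,1)@(13, 3): e=[0,24,0] → .  [on edge]
    (5,2)@(11, 5): e=[4,16,4] → X
    (6,2)@(13, 5): e=[-6,12,18] → .
    (4,3)@(9, 7): e=[8,8,8] → X
    (5,3)@(11, 7): e=[-2,4,22] → .
    (6,3)@(13, 7): e=[-12,0,36] → .  [on edge]
    (3,4)@(7, 9): e=[12,0,12] → .  [on edge]
    (4,4)@(9, 9): e=[2,-4,26] → .
    (0,5)@(1, 11): e=[36,0,-12] → .  [on edge]
    (3,6)@(7, 13): e=[0,-24,48] → .  [on edge]
  covered (2 px):
    . . . . . . . .
    . . . . . . . .
    . . . . . X . .
    . . . . X . . .
    . . . . . . . .
    . . . . . . . .
    . . . . . . . .
    . . . . . . . .
T1:
  2·area = 44  (B↔C swapped to make it positive)
  edge (6, 8)→(3, 0): d=(-3,-8) top-left  bias=+0
  edge (3, 0)→(13, 12): d=(10,12) right/bottom  bias=-1
  edge (13, 12)→(6, 8): d=(-7,-4) top-left  bias=+0
    (2,1)@(5, 3): e=[7,6,31] → X
    (3,1)@(7, 3): e=[23,-18,39] → .
    (2,2)@(5, 5): e=[1,26,17] → X
    (3,2)@(7, 5): e=[17,2,25] → X
    (4,2)@(9, 5): e=[33,-22,33] → .
    (2,3)@(5, 7): e=[-5,46,3] → .
    (3,3)@(7, 7): e=[11,22,11] → X
    (4,3)@(9, 7): e=[27,-2,19] → .
    (3,4)@(7, 9): e=[5,42,-3] → .
    (4,4)@(9, 9): e=[21,18,5] → X
    (5,4)@(11, 9): e=[37,-6,13] → .
    (4,5)@(9, 11): e=[15,38,-9] → .
  covered (5 px):
    . . . . . . . .
    . . X . . . . .
    . . X X . . . .
    . . . X . . . .
    . . . . X . . .
    . . . . . . . .
    . . . . . . . .
    . . . . . . . .
T2:
  2·area = 6  (B↔C swapped to make it positive)
  edge (2, 16)→(2, 10): d=(0,-6) top-left  bias=+0
  edge (2, 10)→(3, 2): d=(1,-8) top-left  bias=+0
  edge (3, 2)→(2, 16): d=(-1,14) right/bottom  bias=-1
  covered (0 px):
    . . . . . . . .
    . . . . . . . .
    . . . . . . . .
    . . . . . . . .
    . . . . . . . .
    . . . . . . . .
    . . . . . . . .
    . . . . . . . .
T3:
  2·area = 20
  edge (10, 4)→(14, 6): d=(4,2) right/bottom  bias=-1
  edge (14, 6)→(0, 4): d=(-14,-2) top-left  bias=+0
  edge (0, 4)→(10, 4): d=(10,0) top-left  bias=+0
    (3,2)@(7, 5): e=[10,0,10] → X  [on edge]
    (4,2)@(9, 5): e=[6,4,10] → X
    (5,2)@(11, 5): e=[2,8,10] → X
    (6,2)@(13, 5): e=[-2,12,10] → .
    (3,3)@(7, 7): e=[18,-28,30] → .
    (4,3)@(9, 7): e=[14,-24,30] → .
    (5,3)@(11, 7): e=[10,-20,30] → .
  covered (3 px):
    . . . . . . . .
    . . . . . . . .
    . . . X X X . .
    . . . . . . . .
    . . . . . . . .
    . . . . . . . .
    . . . . . . . .
    . . . . . . . .
T4:
  2·area = 52  (B↔C swapped to make it positive)
  edge (6, 8)→(14, 14): d=(8,6) right/bottom  bias=-1
  edge (14, 14)→(4, 13): d=(-10,-1) top-left  bias=+0
  edge (4, 13)→(6, 8): d=(2,-5) top-left  bias=+0
    (3,4)@(7, 9): e=[2,43,7] → X
    (4,4)@(9, 9): e=[-10,45,17] → .
    (2,5)@(5, 11): e=[30,21,1] → X
    (4,5)@(9, 11): e=[6,25,21] → X
    (5,5)@(11, 11): e=[-6,27,31] → .
    (2,6)@(5, 13): e=[46,1,5] → X
    (5,6)@(11, 13): e=[10,7,35] → X
    (6,6)@(13, 13): e=[-2,9,45] → .
    (2,7)@(5, 15): e=[62,-19,9] → .
    (3,7)@(7, 15): e=[50,-17,19] → .
    (4,7)@(9, 15): e=[38,-15,29] → .
    (5,7)@(11, 15): e=[26,-13,39] → .
  covered (8 px):
    . . . . . . . .
    . . . . . . . .
    . . . . . . . .
    . . . . . . . .
    . . . X . . . .
    . . X X X . . .
    . . X X X X . .
    . . . . . . . .

Final: [16,4,4]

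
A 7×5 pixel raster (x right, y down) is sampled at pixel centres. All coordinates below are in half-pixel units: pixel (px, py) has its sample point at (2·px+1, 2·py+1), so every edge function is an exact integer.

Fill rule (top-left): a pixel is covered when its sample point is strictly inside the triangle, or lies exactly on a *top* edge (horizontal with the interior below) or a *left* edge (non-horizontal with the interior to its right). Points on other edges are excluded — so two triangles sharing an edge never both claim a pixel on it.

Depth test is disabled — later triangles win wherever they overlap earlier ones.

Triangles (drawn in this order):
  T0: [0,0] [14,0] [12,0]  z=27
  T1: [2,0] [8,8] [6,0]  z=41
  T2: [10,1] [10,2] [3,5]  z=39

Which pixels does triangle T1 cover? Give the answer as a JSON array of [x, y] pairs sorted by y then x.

T0:
  degenerate (2·area = 0) — covers nothing
T1:
  2·area = 32  (B↔C swapped to make it positive)
  edge (2, 0)→(6, 0): d=(4,0) top-left  bias=+0
  edge (6, 0)→(8, 8): d=(2,8) right/bottom  bias=-1
  edge (8, 8)→(2, 0): d=(-6,-8) top-left  bias=+0
    (1,0)@(3, 1): e=[4,26,2] → █
    (2,0)@(5, 1): e=[4,10,18] → █
    (3,0)@(7, 1): e=[4,-6,34] → ·
    (1,1)@(3, 3): e=[12,30,-10] → ·
    (2,1)@(5, 3): e=[12,14,6] → █
    (3,1)@(7, 3): e=[12,-2,22] → ·
    (2,2)@(5, 5): e=[20,18,-6] → ·
    (3,2)@(7, 5): e=[20,2,10] → █
    (4,2)@(9, 5): e=[20,-14,26] → ·
    (3,3)@(7, 7): e=[28,6,-2] → ·
  covered (4 px):
    · █ █ · · · ·
    · · █ · · · ·
    · · · █ · · ·
    · · · · · · ·
    · · · · · · ·
T2:
  2·area = 7
  edge (10, 1)→(10, 2): d=(0,1) right/bottom  bias=-1
  edge (10, 2)→(3, 5): d=(-7,3) right/bottom  bias=-1
  edge (3, 5)→(10, 1): d=(7,-4) top-left  bias=+0
    (3,1)@(7, 3): e=[3,2,2] → █
    (4,1)@(9, 3): e=[1,-4,10] → ·
    (1,2)@(3, 5): e=[7,0,0] → ·  [on edge]
    (3,2)@(7, 5): e=[3,-12,16] → ·
  covered (1 px):
    · · · · · · ·
    · · · █ · · ·
    · · · · · · ·
    · · · · · · ·
    · · · · · · ·

Final: [[1,0],[2,0],[2,1],[3,2]]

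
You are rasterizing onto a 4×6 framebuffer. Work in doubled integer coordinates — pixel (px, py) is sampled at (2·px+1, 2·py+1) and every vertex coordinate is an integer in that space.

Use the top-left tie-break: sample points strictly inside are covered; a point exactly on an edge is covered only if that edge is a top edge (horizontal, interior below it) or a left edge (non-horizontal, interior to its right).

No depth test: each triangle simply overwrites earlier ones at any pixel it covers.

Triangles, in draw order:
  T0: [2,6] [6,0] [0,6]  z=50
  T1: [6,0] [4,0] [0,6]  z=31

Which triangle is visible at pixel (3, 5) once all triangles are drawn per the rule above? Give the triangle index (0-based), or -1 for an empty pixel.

T0:
  2·area = 12  (B↔C swapped to make it positive)
  edge (2, 6)→(0, 6): d=(-2,0) right/bottom  bias=-1
  edge (0, 6)→(6, 0): d=(6,-6) top-left  bias=+0
  edge (6, 0)→(2, 6): d=(-4,6) right/bottom  bias=-1
    (2,0)@(5, 1): e=[10,0,2] → █  [on edge]
    (3,0)@(7, 1): e=[10,12,-10] → ·
    (1,1)@(3, 3): e=[6,0,6] → █  [on edge]
    (2,1)@(5, 3): e=[6,12,-6] → ·
    (0,2)@(1, 5): e=[2,0,10] → █  [on edge]
    (1,2)@(3, 5): e=[2,12,-2] → ·
    (0,3)@(1, 7): e=[-2,12,2] → ·
  covered (3 px):
    · · █ ·
    · █ · ·
    █ · · ·
    · · · ·
    · · · ·
    · · · ·
T1:
  2·area = 12  (B↔C swapped to make it positive)
  edge (6, 0)→(0, 6): d=(-6,6) right/bottom  bias=-1
  edge (0, 6)→(4, 0): d=(4,-6) top-left  bias=+0
  edge (4, 0)→(6, 0): d=(2,0) top-left  bias=+0
    (2,0)@(5, 1): e=[0,10,2] → ·  [on edge]
    (1,1)@(3, 3): e=[0,6,6] → ·  [on edge]
    (0,2)@(1, 5): e=[0,2,10] → ·  [on edge]
  covered (0 px):
    · · · ·
    · · · ·
    · · · ·
    · · · ·
    · · · ·
    · · · ·

Z-buffer (winner per pixel, '.' = empty):
  . . 0 .
  . 0 . .
  0 . . .
  . . . .
  . . . .
  . . . .

Result: -1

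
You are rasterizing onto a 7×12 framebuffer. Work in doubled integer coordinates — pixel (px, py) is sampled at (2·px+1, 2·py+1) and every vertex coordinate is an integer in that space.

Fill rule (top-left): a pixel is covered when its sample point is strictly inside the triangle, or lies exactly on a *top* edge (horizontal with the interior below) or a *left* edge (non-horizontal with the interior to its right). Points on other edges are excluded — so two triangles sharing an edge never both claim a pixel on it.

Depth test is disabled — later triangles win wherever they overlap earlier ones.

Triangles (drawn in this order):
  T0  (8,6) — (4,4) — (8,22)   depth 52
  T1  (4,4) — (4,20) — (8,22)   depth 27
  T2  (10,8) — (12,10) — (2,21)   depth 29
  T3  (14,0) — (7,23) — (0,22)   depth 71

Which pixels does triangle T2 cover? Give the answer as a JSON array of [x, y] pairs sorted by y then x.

T0:
  2·area = 64  (B↔C swapped to make it positive)
  edge (8, 6)→(8, 22): d=(0,16) right/bottom  bias=-1
  edge (8, 22)→(4, 4): d=(-4,-18) top-left  bias=+0
  edge (4, 4)→(8, 6): d=(4,2) right/bottom  bias=-1
    (2,2)@(5, 5): e=[48,14,2] → X
    (3,2)@(7, 5): e=[16,50,-2] → .
    (2,3)@(5, 7): e=[48,6,10] → X
    (3,3)@(7, 7): e=[16,42,6] → X
    (4,3)@(9, 7): e=[-16,78,2] → .
    (2,4)@(5, 9): e=[48,-2,18] → .
    (3,4)@(7, 9): e=[16,34,14] → X
    (4,4)@(9, 9): e=[-16,70,10] → .
    (3,5)@(7, 11): e=[16,26,22] → X
    (4,5)@(9, 11): e=[-16,62,18] → .
    (3,6)@(7, 13): e=[16,18,30] → X
    (4,6)@(9, 13): e=[-16,54,26] → .
  covered (8 px):
    . . . . . . .
    . . . . . . .
    . . X . . . .
    . . X X . . .
    . . . X . . .
    . . . X . . .
    . . . X . . .
    . . . X . . .
    . . . X . . .
    . . . . . . .
    . . . . . . .
    . . . . . . .
T1:
  2·area = 64  (B↔C swapped to make it positive)
  edge (4, 4)→(8, 22): d=(4,18) right/bottom  bias=-1
  edge (8, 22)→(4, 20): d=(-4,-2) top-left  bias=+0
  edge (4, 20)→(4, 4): d=(0,-16) top-left  bias=+0
    (2,4)@(5, 9): e=[2,46,16] → X
    (3,4)@(7, 9): e=[-34,50,48] → .
    (2,5)@(5, 11): e=[10,38,16] → X
    (3,5)@(7, 11): e=[-26,42,48] → .
    (2,6)@(5, 13): e=[18,30,16] → X
    (3,6)@(7, 13): e=[-18,34,48] → .
    (2,7)@(5, 15): e=[26,22,16] → X
    (3,7)@(7, 15): e=[-10,26,48] → .
    (2,8)@(5, 17): e=[34,14,16] → X
    (3,8)@(7, 17): e=[-2,18,48] → .
    (2,9)@(5, 19): e=[42,6,16] → X
    (3,9)@(7, 19): e=[6,10,48] → X
  covered (8 px):
    . . . . . . .
    . . . . . . .
    . . . . . . .
    . . . . . . .
    . . X . . . .
    . . X . . . .
    . . X . . . .
    . . X . . . .
    . . X . . . .
    . . X X . . .
    . . . X . . .
    . . . . . . .
T2:
  2·area = 42
  edge (10, 8)→(12, 10): d=(2,2) right/bottom  bias=-1
  edge (12, 10)→(2, 21): d=(-10,11) right/bottom  bias=-1
  edge (2, 21)→(10, 8): d=(8,-13) top-left  bias=+0
    (1,0)@(3, 1): e=[0,189,-147] → .  [on edge]
    (2,1)@(5, 3): e=[0,147,-105] → .  [on edge]
    (3,2)@(7, 5): e=[0,105,-63] → .  [on edge]
    (4,3)@(9, 7): e=[0,63,-21] → .  [on edge]
    (5,4)@(11, 9): e=[0,21,21] → .  [on edge]
    (4,5)@(9, 11): e=[8,23,11] → X
    (5,5)@(11, 11): e=[4,1,37] → X
    (6,5)@(13, 11): e=[0,-21,63] → .  [on edge]
    (3,6)@(7, 13): e=[16,25,1] → X
    (5,6)@(11, 13): e=[8,-19,53] → .
    (3,7)@(7, 15): e=[20,5,17] → X
    (4,7)@(9, 15): e=[16,-17,43] → .
  covered (6 px):
    . . . . . . .
    . . . . . . .
    . . . . . . .
    . . . . . . .
    . . . . . . .
    . . . . X X .
    . . . X X . .
    . . . X . . .
    . . X . . . .
    . . . . . . .
    . . . . . . .
    . . . . . . .
T3:
  2·area = 168
  edge (14, 0)→(7, 23): d=(-7,23) right/bottom  bias=-1
  edge (7, 23)→(0, 22): d=(-7,-1) top-left  bias=+0
  edge (0, 22)→(14, 0): d=(14,-22) top-left  bias=+0
    (6,1)@(13, 3): e=[2,146,20] → X
    (5,2)@(11, 5): e=[34,130,4] → X
    (6,2)@(13, 5): e=[-12,132,48] → .
    (5,3)@(11, 7): e=[20,116,32] → X
    (6,3)@(13, 7): e=[-26,118,76] → .
    (4,4)@(9, 9): e=[52,100,16] → X
    (6,4)@(13, 9): e=[-40,104,104] → .
    (3,5)@(7, 11): e=[84,84,0] → X  [on edge]
    (5,5)@(11, 11): e=[-8,88,88] → .
    (3,6)@(7, 13): e=[70,70,28] → X
    (5,6)@(11, 13): e=[-22,74,116] → .
    (2,7)@(5, 15): e=[102,54,12] → X
    (3,11)@(7, 23): e=[0,0,168] → .  [on edge]
  covered (21 px):
    . . . . . . .
    . . . . . . X
    . . . . . X .
    . . . . . X .
    . . . . X X .
    . . . X X . .
    . . . X X . .
    . . X X X . .
    . . X X . . .
    . X X X . . .
    X X X X . . .
    . . . . . . .

Result: [[4,5],[5,5],[3,6],[4,6],[3,7],[2,8]]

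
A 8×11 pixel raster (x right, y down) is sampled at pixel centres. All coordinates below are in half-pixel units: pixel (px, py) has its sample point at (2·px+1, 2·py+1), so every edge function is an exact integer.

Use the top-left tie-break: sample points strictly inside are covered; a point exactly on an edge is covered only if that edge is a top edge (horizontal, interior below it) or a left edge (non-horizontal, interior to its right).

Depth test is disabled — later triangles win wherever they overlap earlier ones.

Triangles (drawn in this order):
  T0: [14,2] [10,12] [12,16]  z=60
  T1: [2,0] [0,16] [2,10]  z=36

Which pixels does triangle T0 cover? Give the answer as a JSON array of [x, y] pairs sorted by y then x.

T0:
  2·area = 36  (B↔C swapped to make it positive)
  edge (14, 2)→(12, 16): d=(-2,14) right/bottom  bias=-1
  edge (12, 16)→(10, 12): d=(-2,-4) top-left  bias=+0
  edge (10, 12)→(14, 2): d=(4,-10) top-left  bias=+0
    (6,2)@(13, 5): e=[8,26,2] → █
    (7,2)@(15, 5): e=[-20,34,22] → ·
    (6,3)@(13, 7): e=[4,22,10] → █
    (7,3)@(15, 7): e=[-24,30,30] → ·
    (6,4)@(13, 9): e=[0,18,18] → ·  [on edge]
    (5,5)@(11, 11): e=[24,6,6] → █
    (6,5)@(13, 11): e=[-4,14,26] → ·
    (5,6)@(11, 13): e=[20,2,14] → █
    (6,6)@(13, 13): e=[-8,10,34] → ·
    (5,7)@(11, 15): e=[16,-2,22] → ·
  covered (4 px):
    · · · · · · · ·
    · · · · · · · ·
    · · · · · · █ ·
    · · · · · · █ ·
    · · · · · · · ·
    · · · · · █ · ·
    · · · · · █ · ·
    · · · · · · · ·
    · · · · · · · ·
    · · · · · · · ·
    · · · · · · · ·
T1:
  2·area = 20  (B↔C swapped to make it positive)
  edge (2, 0)→(2, 10): d=(0,10) right/bottom  bias=-1
  edge (2, 10)→(0, 16): d=(-2,6) right/bottom  bias=-1
  edge (0, 16)→(2, 0): d=(2,-16) top-left  bias=+0
    (2,0)@(5, 1): e=[-30,0,50] → ·  [on edge]
    (1,3)@(3, 7): e=[-10,0,30] → ·  [on edge]
    (0,4)@(1, 9): e=[10,8,2] → █
    (1,4)@(3, 9): e=[-10,-4,34] → ·
    (0,5)@(1, 11): e=[10,4,6] → █
    (1,5)@(3, 11): e=[-10,-8,38] → ·
    (0,6)@(1, 13): e=[10,0,10] → ·  [on edge]
  covered (2 px):
    · · · · · · · ·
    · · · · · · · ·
    · · · · · · · ·
    · · · · · · · ·
    █ · · · · · · ·
    █ · · · · · · ·
    · · · · · · · ·
    · · · · · · · ·
    · · · · · · · ·
    · · · · · · · ·
    · · · · · · · ·

Answer: [[6,2],[6,3],[5,5],[5,6]]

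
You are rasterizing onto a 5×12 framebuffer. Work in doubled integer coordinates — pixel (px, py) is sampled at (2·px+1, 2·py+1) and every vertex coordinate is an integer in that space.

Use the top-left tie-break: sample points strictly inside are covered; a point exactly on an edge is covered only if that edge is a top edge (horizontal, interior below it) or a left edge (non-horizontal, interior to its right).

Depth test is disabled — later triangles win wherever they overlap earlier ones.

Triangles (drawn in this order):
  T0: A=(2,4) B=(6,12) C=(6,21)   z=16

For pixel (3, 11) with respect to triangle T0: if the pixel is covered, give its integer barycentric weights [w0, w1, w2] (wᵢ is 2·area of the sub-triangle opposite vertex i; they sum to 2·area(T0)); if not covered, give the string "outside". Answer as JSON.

T0:
  2·area = 36
  edge (2, 4)→(6, 12): d=(4,8) right/bottom  bias=-1
  edge (6, 12)→(6, 21): d=(0,9) right/bottom  bias=-1
  edge (6, 21)→(2, 4): d=(-4,-17) top-left  bias=+0
    (1,3)@(3, 7): e=[4,27,5] → █
    (2,3)@(5, 7): e=[-12,9,39] → ·
    (1,4)@(3, 9): e=[12,27,-3] → ·
    (2,5)@(5, 11): e=[4,9,23] → █
    (3,5)@(7, 11): e=[-12,-9,57] → ·
    (2,6)@(5, 13): e=[12,9,15] → █
    (3,6)@(7, 13): e=[-4,-9,49] → ·
    (2,7)@(5, 15): e=[20,9,7] → █
    (3,7)@(7, 15): e=[4,-9,41] → ·
    (2,8)@(5, 17): e=[28,9,-1] → ·
  covered (4 px):
    · · · · ·
    · · · · ·
    · · · · ·
    · █ · · ·
    · · · · ·
    · · █ · ·
    · · █ · ·
    · · █ · ·
    · · · · ·
    · · · · ·
    · · · · ·
    · · · · ·

Result: "outside"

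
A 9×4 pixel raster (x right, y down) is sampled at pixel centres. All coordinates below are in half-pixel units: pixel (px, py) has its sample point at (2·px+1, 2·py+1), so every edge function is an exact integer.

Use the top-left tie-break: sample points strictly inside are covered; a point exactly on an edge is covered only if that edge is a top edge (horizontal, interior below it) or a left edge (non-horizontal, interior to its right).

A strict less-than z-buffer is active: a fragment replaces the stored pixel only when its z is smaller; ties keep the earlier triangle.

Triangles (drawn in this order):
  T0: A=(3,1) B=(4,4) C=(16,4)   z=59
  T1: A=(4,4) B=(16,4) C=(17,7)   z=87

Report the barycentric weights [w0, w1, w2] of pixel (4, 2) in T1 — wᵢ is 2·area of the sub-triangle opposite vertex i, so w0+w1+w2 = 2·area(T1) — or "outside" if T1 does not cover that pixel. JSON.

T0:
  2·area = 36  (B↔C swapped to make it positive)
  edge (3, 1)→(16, 4): d=(13,3) right/bottom  bias=-1
  edge (16, 4)→(4, 4): d=(-12,0) right/bottom  bias=-1
  edge (4, 4)→(3, 1): d=(-1,-3) top-left  bias=+0
    (1,0)@(3, 1): e=[0,36,0] → ·  [on edge]
    (2,1)@(5, 3): e=[20,12,4] → #
    (3,1)@(7, 3): e=[14,12,10] → #
    (4,1)@(9, 3): e=[8,12,16] → #
    (5,1)@(11, 3): e=[2,12,22] → #
    (6,1)@(13, 3): e=[-4,12,28] → ·
    (2,2)@(5, 5): e=[46,-12,2] → ·
    (3,2)@(7, 5): e=[40,-12,8] → ·
    (4,2)@(9, 5): e=[34,-12,14] → ·
    (5,2)@(11, 5): e=[28,-12,20] → ·
    (2,3)@(5, 7): e=[72,-36,0] → ·  [on edge]
  covered (4 px):
    · · · · · · · · ·
    · · # # # # · · ·
    · · · · · · · · ·
    · · · · · · · · ·
T1:
  2·area = 36
  edge (4, 4)→(16, 4): d=(12,0) top-left  bias=+0
  edge (16, 4)→(17, 7): d=(1,3) right/bottom  bias=-1
  edge (17, 7)→(4, 4): d=(-13,-3) top-left  bias=+0
    (7,0)@(15, 1): e=[-36,0,72] → ·  [on edge]
    (4,2)@(9, 5): e=[12,22,2] → #
    (5,2)@(11, 5): e=[12,16,8] → #
    (6,2)@(13, 5): e=[12,10,14] → #
    (7,2)@(15, 5): e=[12,4,20] → #
    (8,2)@(17, 5): e=[12,-2,26] → ·
    (4,3)@(9, 7): e=[36,24,-24] → ·
    (5,3)@(11, 7): e=[36,18,-18] → ·
    (6,3)@(13, 7): e=[36,12,-12] → ·
    (7,3)@(15, 7): e=[36,6,-6] → ·
    (8,3)@(17, 7): e=[36,0,0] → ·  [on edge]
  covered (4 px):
    · · · · · · · · ·
    · · · · · · · · ·
    · · · · # # # # ·
    · · · · · · · · ·

Result: [22,2,12]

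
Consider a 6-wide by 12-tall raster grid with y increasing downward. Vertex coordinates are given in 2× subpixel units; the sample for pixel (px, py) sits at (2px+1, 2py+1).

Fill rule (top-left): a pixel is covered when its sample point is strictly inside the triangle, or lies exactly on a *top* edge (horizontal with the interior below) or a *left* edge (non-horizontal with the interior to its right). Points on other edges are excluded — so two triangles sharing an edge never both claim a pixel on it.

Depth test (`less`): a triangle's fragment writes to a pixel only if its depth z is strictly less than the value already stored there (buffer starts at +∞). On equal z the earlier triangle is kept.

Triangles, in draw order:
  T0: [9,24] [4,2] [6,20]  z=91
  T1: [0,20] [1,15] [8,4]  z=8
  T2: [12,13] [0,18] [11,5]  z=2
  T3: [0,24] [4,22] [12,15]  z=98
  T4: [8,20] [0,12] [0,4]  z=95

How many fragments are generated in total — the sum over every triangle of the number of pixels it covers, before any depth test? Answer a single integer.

T0:
  2·area = 46  (B↔C swapped to make it positive)
  edge (9, 24)→(6, 20): d=(-3,-4) top-left  bias=+0
  edge (6, 20)→(4, 2): d=(-2,-18) top-left  bias=+0
  edge (4, 2)→(9, 24): d=(5,22) right/bottom  bias=-1
    (2,3)@(5, 7): e=[35,8,3] → #
    (3,3)@(7, 7): e=[43,44,-41] → ·
    (2,4)@(5, 9): e=[29,4,13] → #
    (3,4)@(7, 9): e=[37,40,-31] → ·
    (2,5)@(5, 11): e=[23,0,23] → #  [on edge]
    (3,5)@(7, 11): e=[31,36,-21] → ·
    (2,6)@(5, 13): e=[17,-4,33] → ·
    (3,8)@(7, 17): e=[13,24,9] → #
    (4,8)@(9, 17): e=[21,60,-35] → ·
    (3,9)@(7, 19): e=[7,20,19] → #
    (4,9)@(9, 19): e=[15,56,-25] → ·
    (3,10)@(7, 21): e=[1,16,29] → #
  covered (6 px):
    · · · · · ·
    · · · · · ·
    · · · · · ·
    · · # · · ·
    · · # · · ·
    · · # · · ·
    · · · · · ·
    · · · · · ·
    · · · # · ·
    · · · # · ·
    · · · # · ·
    · · · · · ·
T1:
  2·area = 24
  edge (0, 20)→(1, 15): d=(1,-5) top-left  bias=+0
  edge (1, 15)→(8, 4): d=(7,-11) top-left  bias=+0
  edge (8, 4)→(0, 20): d=(-8,16) right/bottom  bias=-1
    (1,2)@(3, 5): e=[0,-48,72] → ·  [on edge]
    (2,4)@(5, 9): e=[14,2,8] → #
    (3,4)@(7, 9): e=[24,24,-24] → ·
    (2,5)@(5, 11): e=[16,16,-8] → ·
    (1,6)@(3, 13): e=[8,8,8] → #
    (2,6)@(5, 13): e=[18,30,-24] → ·
    (0,7)@(1, 15): e=[0,0,24] → #  [on edge]
    (1,7)@(3, 15): e=[10,22,-8] → ·
    (0,8)@(1, 17): e=[2,14,8] → #
    (1,8)@(3, 17): e=[12,36,-24] → ·
    (0,9)@(1, 19): e=[4,28,-8] → ·
  covered (4 px):
    · · · · · ·
    · · · · · ·
    · · · · · ·
    · · · · · ·
    · · # · · ·
    · · · · · ·
    · # · · · ·
    # · · · · ·
    # · · · · ·
    · · · · · ·
    · · · · · ·
    · · · · · ·
T2:
  2·area = 101
  edge (12, 13)→(0, 18): d=(-12,5) right/bottom  bias=-1
  edge (0, 18)→(11, 5): d=(11,-13) top-left  bias=+0
  edge (11, 5)→(12, 13): d=(1,8) right/bottom  bias=-1
    (5,2)@(11, 5): e=[101,0,0] → ·  [on edge]
    (5,3)@(11, 7): e=[77,22,2] → #
    (4,4)@(9, 9): e=[63,18,20] → #
    (3,5)@(7, 11): e=[49,14,38] → #
    (2,6)@(5, 13): e=[35,10,56] → #
    (1,7)@(3, 15): e=[21,6,74] → #
    (4,7)@(9, 15): e=[-9,84,26] → ·
    (5,7)@(11, 15): e=[-19,110,10] → ·
    (0,8)@(1, 17): e=[7,2,92] → #
    (1,8)@(3, 17): e=[-3,28,76] → ·
    (2,8)@(5, 17): e=[-13,54,60] → ·
    (3,8)@(7, 17): e=[-23,80,44] → ·
  covered (14 px):
    · · · · · ·
    · · · · · ·
    · · · · · ·
    · · · · · #
    · · · · # #
    · · · # # #
    · · # # # #
    · # # # · ·
    # · · · · ·
    · · · · · ·
    · · · · · ·
    · · · · · ·
T3:
  2·area = 12  (B↔C swapped to make it positive)
  edge (0, 24)→(12, 15): d=(12,-9) top-left  bias=+0
  edge (12, 15)→(4, 22): d=(-8,7) right/bottom  bias=-1
  edge (4, 22)→(0, 24): d=(-4,2) right/bottom  bias=-1
    (3,9)@(7, 19): e=[3,3,6] → #
    (4,9)@(9, 19): e=[21,-11,2] → ·
    (2,10)@(5, 21): e=[9,1,2] → #
    (3,10)@(7, 21): e=[27,-13,-2] → ·
    (2,11)@(5, 23): e=[33,-15,-6] → ·
  covered (2 px):
    · · · · · ·
    · · · · · ·
    · · · · · ·
    · · · · · ·
    · · · · · ·
    · · · · · ·
    · · · · · ·
    · · · · · ·
    · · · · · ·
    · · · # · ·
    · · # · · ·
    · · · · · ·
T4:
  2·area = 64
  edge (8, 20)→(0, 12): d=(-8,-8) top-left  bias=+0
  edge (0, 12)→(0, 4): d=(0,-8) top-left  bias=+0
  edge (0, 4)→(8, 20): d=(8,16) right/bottom  bias=-1
    (0,3)@(1, 7): e=[48,8,8] → #
    (1,3)@(3, 7): e=[64,24,-24] → ·
    (0,4)@(1, 9): e=[32,8,24] → #
    (1,4)@(3, 9): e=[48,24,-8] → ·
    (0,5)@(1, 11): e=[16,8,40] → #
    (1,5)@(3, 11): e=[32,24,8] → #
    (2,5)@(5, 11): e=[48,40,-24] → ·
    (0,6)@(1, 13): e=[0,8,56] → #  [on edge]
    (2,6)@(5, 13): e=[32,40,-8] → ·
    (0,7)@(1, 15): e=[-16,8,72] → ·
    (1,7)@(3, 15): e=[0,24,40] → #  [on edge]
    (2,7)@(5, 15): e=[16,40,8] → #
    (2,8)@(5, 17): e=[0,40,24] → #  [on edge]
    (3,9)@(7, 19): e=[0,56,8] → #  [on edge]
    (4,10)@(9, 21): e=[0,72,-8] → ·  [on edge]
    (5,11)@(11, 23): e=[0,88,-24] → ·  [on edge]
  covered (10 px):
    · · · · · ·
    · · · · · ·
    · · · · · ·
    # · · · · ·
    # · · · · ·
    # # · · · ·
    # # · · · ·
    · # # · · ·
    · · # · · ·
    · · · # · ·
    · · · · · ·
    · · · · · ·

Answer: 36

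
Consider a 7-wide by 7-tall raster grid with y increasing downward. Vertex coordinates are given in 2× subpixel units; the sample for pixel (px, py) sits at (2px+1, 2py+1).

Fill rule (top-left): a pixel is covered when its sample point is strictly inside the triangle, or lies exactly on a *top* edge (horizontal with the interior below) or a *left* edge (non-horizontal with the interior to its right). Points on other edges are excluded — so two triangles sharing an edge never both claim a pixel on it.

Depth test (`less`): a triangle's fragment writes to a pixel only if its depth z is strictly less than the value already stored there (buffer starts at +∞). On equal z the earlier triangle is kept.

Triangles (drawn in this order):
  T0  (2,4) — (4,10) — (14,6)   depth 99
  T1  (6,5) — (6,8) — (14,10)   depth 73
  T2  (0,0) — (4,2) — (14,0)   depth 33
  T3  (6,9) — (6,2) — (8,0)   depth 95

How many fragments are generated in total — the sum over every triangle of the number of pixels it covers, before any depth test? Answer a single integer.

T0:
  2·area = 68  (B↔C swapped to make it positive)
  edge (2, 4)→(14, 6): d=(12,2) right/bottom  bias=-1
  edge (14, 6)→(4, 10): d=(-10,4) right/bottom  bias=-1
  edge (4, 10)→(2, 4): d=(-2,-6) top-left  bias=+0
    (0,0)@(1, 1): e=[-34,102,0] → .  [on edge]
    (1,2)@(3, 5): e=[10,54,4] → X
    (2,2)@(5, 5): e=[6,46,16] → X
    (3,2)@(7, 5): e=[2,38,28] → X
    (4,2)@(9, 5): e=[-2,30,40] → .
    (1,3)@(3, 7): e=[34,34,0] → X  [on edge]
    (4,3)@(9, 7): e=[22,10,36] → X
    (5,3)@(11, 7): e=[18,2,48] → X
    (6,3)@(13, 7): e=[14,-6,60] → .
    (1,4)@(3, 9): e=[58,14,-4] → .
    (2,4)@(5, 9): e=[54,6,8] → X
    (3,4)@(7, 9): e=[50,-2,20] → .
    (2,6)@(5, 13): e=[102,-34,0] → .  [on edge]
  covered (9 px):
    . . . . . . .
    . . . . . . .
    . X X X . . .
    . X X X X X .
    . . X . . . .
    . . . . . . .
    . . . . . . .
T1:
  2·area = 24  (B↔C swapped to make it positive)
  edge (6, 5)→(14, 10): d=(8,5) right/bottom  bias=-1
  edge (14, 10)→(6, 8): d=(-8,-2) top-left  bias=+0
  edge (6, 8)→(6, 5): d=(0,-3) top-left  bias=+0
    (3,3)@(7, 7): e=[11,10,3] → X
    (4,3)@(9, 7): e=[1,14,9] → X
    (5,3)@(11, 7): e=[-9,18,15] → .
    (3,4)@(7, 9): e=[27,-6,3] → .
    (4,4)@(9, 9): e=[17,-2,9] → .
    (5,4)@(11, 9): e=[7,2,15] → X
    (6,4)@(13, 9): e=[-3,6,21] → .
    (5,5)@(11, 11): e=[23,-14,15] → .
  covered (3 px):
    . . . . . . .
    . . . . . . .
    . . . . . . .
    . . . X X . .
    . . . . . X .
    . . . . . . .
    . . . . . . .
T2:
  2·area = 28  (B↔C swapped to make it positive)
  edge (0, 0)→(14, 0): d=(14,0) top-left  bias=+0
  edge (14, 0)→(4, 2): d=(-10,2) right/bottom  bias=-1
  edge (4, 2)→(0, 0): d=(-4,-2) top-left  bias=+0
    (1,0)@(3, 1): e=[14,12,2] → X
    (2,0)@(5, 1): e=[14,8,6] → X
    (3,0)@(7, 1): e=[14,4,10] → X
    (4,0)@(9, 1): e=[14,0,14] → .  [on edge]
    (1,1)@(3, 3): e=[42,-8,-6] → .
    (2,1)@(5, 3): e=[42,-12,-2] → .
    (3,1)@(7, 3): e=[42,-16,2] → .
  covered (3 px):
    . X X X . . .
    . . . . . . .
    . . . . . . .
    . . . . . . .
    . . . . . . .
    . . . . . . .
    . . . . . . .
T3:
  2·area = 14
  edge (6, 9)→(6, 2): d=(0,-7) top-left  bias=+0
  edge (6, 2)→(8, 0): d=(2,-2) top-left  bias=+0
  edge (8, 0)→(6, 9): d=(-2,9) right/bottom  bias=-1
    (3,0)@(7, 1): e=[7,0,7] → X  [on edge]
    (4,0)@(9, 1): e=[21,4,-11] → .
    (2,1)@(5, 3): e=[-7,0,21] → .  [on edge]
    (3,1)@(7, 3): e=[7,4,3] → X
    (4,1)@(9, 3): e=[21,8,-15] → .
    (1,2)@(3, 5): e=[-21,0,35] → .  [on edge]
    (3,2)@(7, 5): e=[7,8,-1] → .
    (0,3)@(1, 7): e=[-35,0,49] → .  [on edge]
  covered (2 px):
    . . . X . . .
    . . . X . . .
    . . . . . . .
    . . . . . . .
    . . . . . . .
    . . . . . . .
    . . . . . . .

Final: 17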